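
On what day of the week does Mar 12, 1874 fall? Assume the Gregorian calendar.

Thursday

Doomsday rule: the anchor day for the 1800s is Friday. For year 74: 74÷12 = 6 r 2, and 2÷4 = 0, so 6+2+0 = 8.
Friday + 8 ≡ Saturday — that's 1874's doomsday.
In March the doomsday date is Mar 14.
Mar 12 is 2 days before Mar 14; 2 mod 7 = 2, so Saturday − 2 = Thursday.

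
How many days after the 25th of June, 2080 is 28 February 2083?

Jun 25, 2080 → Jun 25, 2081: 365 days.
Jun 25, 2081 → Jun 25, 2082: 365 days.
Jun 25, 2082 → Jul 25, 2082: 30 days (June has 30).
Jul 25, 2082 → Aug 25, 2082: 31 days (July has 31).
Aug 25, 2082 → Sep 25, 2082: 31 days (August has 31).
Sep 25, 2082 → Oct 25, 2082: 30 days (September has 30).
Oct 25, 2082 → Nov 25, 2082: 31 days (October has 31).
Nov 25, 2082 → Dec 25, 2082: 30 days (November has 30).
Dec 25, 2082 → Jan 25, 2083: 31 days (December has 31).
Jan 25, 2083 → Feb 25, 2083: 31 days (January has 31).
Feb 25, 2083 → Feb 28, 2083: 3 days.
Total: 978 days.

978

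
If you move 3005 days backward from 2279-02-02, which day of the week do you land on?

Friday

Feb 2, 2279 is a Sunday.
3005 mod 7 = 2, so 3005 days before a Sunday is Sunday − 2 = Friday.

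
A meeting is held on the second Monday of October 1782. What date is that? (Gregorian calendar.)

October 1, 1782 is a Tuesday.
The first Monday is therefore October 7 (6 days later).
The second Monday is 7 + 1×7 = October 14.

October 14, 1782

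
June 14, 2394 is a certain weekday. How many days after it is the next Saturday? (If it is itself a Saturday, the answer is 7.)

4

Jun 14, 2394 is a Tuesday.
From Tuesday to the next Saturday is 4 days.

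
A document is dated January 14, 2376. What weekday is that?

Doomsday rule: the anchor day for the 2300s is Wednesday. For year 76: 76÷12 = 6 r 4, and 4÷4 = 1, so 6+4+1 = 11.
Wednesday + 11 ≡ Sunday — that's 2376's doomsday.
In January the doomsday date is Jan 4 (2376 is a leap year (divisible by 4)).
Jan 14 is 10 days after Jan 4; 10 mod 7 = 3, so Sunday + 3 = Wednesday.

Wednesday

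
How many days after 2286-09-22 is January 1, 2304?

Sep 22, 2286 → Sep 22, 2287: 365 days.
Sep 22, 2287 → Sep 22, 2288: 366 days (Feb 29, 2288 is in that span).
Sep 22, 2288 → Sep 22, 2289: 365 days.
Sep 22, 2289 → Sep 22, 2290: 365 days.
Sep 22, 2290 → Sep 22, 2291: 365 days.
Sep 22, 2291 → Sep 22, 2292: 366 days (Feb 29, 2292 is in that span).
Sep 22, 2292 → Sep 22, 2293: 365 days.
Sep 22, 2293 → Sep 22, 2294: 365 days.
Sep 22, 2294 → Sep 22, 2295: 365 days.
Sep 22, 2295 → Sep 22, 2296: 366 days (Feb 29, 2296 is in that span).
Sep 22, 2296 → Sep 22, 2297: 365 days.
Sep 22, 2297 → Sep 22, 2298: 365 days.
Sep 22, 2298 → Sep 22, 2299: 365 days.
Sep 22, 2299 → Sep 22, 2300: 365 days.
Sep 22, 2300 → Sep 22, 2301: 365 days.
Sep 22, 2301 → Sep 22, 2302: 365 days.
Sep 22, 2302 → Sep 22, 2303: 365 days.
Sep 22, 2303 → Oct 22, 2303: 30 days (September has 30).
Oct 22, 2303 → Nov 22, 2303: 31 days (October has 31).
Nov 22, 2303 → Dec 22, 2303: 30 days (November has 30).
Dec 22, 2303 → Jan 1, 2304: 10 days.
Total: 6309 days.

6309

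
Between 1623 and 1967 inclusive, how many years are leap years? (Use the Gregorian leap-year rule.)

83

Multiples of 4 in [1623,1967]: 86.
Of those, multiples of 100: 3 (not leap unless ÷400).
Multiples of 400: 0.
Leap years = 86 − 3 + 0 = 83.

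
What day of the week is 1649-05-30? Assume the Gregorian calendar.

Sunday

Doomsday rule: the anchor day for the 1600s is Tuesday. For year 49: 49÷12 = 4 r 1, and 1÷4 = 0, so 4+1+0 = 5.
Tuesday + 5 ≡ Sunday — that's 1649's doomsday.
In May the doomsday date is May 9.
May 30 is 21 days after May 9; 21 mod 7 = 0, so Sunday + 0 = Sunday.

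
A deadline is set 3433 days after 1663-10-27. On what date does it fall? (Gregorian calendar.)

+366 (one year; includes Feb 29, 1664) → Oct 27, 1664 (3067 left).
+365 (one year) → Oct 27, 1665 (2702 left).
+365 (one year) → Oct 27, 1666 (2337 left).
+365 (one year) → Oct 27, 1667 (1972 left).
+366 (one year; includes Feb 29, 1668) → Oct 27, 1668 (1606 left).
+365 (one year) → Oct 27, 1669 (1241 left).
+365 (one year) → Oct 27, 1670 (876 left).
+365 (one year) → Oct 27, 1671 (511 left).
+366 (one year; includes Feb 29, 1672) → Oct 27, 1672 (145 left).
Oct has 31 days: +5 → Nov 1, 1672 (140 left).
Nov has 30 days: +30 → Dec 1, 1672 (110 left).
Dec has 31 days: +31 → Jan 1, 1673 (79 left).
Jan has 31 days: +31 → Feb 1, 1673 (48 left).
Feb has 28 days: +28 → Mar 1, 1673 (20 left).
+20 → Mar 21, 1673.

March 21, 1673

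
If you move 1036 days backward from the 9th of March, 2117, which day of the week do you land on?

First find the weekday of Mar 9, 2117. Doomsday rule: the anchor day for the 2100s is Sunday. For year 17: 17÷12 = 1 r 5, and 5÷4 = 1, so 1+5+1 = 7.
Sunday + 7 ≡ Sunday — that's 2117's doomsday.
In March the doomsday date is Mar 14.
Mar 9 is 5 days before Mar 14; 5 mod 7 = 5, so Sunday − 5 = Tuesday.
1036 mod 7 = 0, so 1036 days before a Tuesday is Tuesday − 0 = Tuesday.

Tuesday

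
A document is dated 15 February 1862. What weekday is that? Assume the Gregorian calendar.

Doomsday rule: the anchor day for the 1800s is Friday. For year 62: 62÷12 = 5 r 2, and 2÷4 = 0, so 5+2+0 = 7.
Friday + 7 ≡ Friday — that's 1862's doomsday.
In February the doomsday date is Feb 28 (1862 is not a leap year).
Feb 15 is 13 days before Feb 28; 13 mod 7 = 6, so Friday − 6 = Saturday.

Saturday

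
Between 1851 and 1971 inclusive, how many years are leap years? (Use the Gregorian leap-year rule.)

Multiples of 4 in [1851,1971]: 30.
Of those, multiples of 100: 1 (not leap unless ÷400).
Multiples of 400: 0.
Leap years = 30 − 1 + 0 = 29.

29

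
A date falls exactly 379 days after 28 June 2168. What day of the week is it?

First find the weekday of Jun 28, 2168. Doomsday rule: the anchor day for the 2100s is Sunday. For year 68: 68÷12 = 5 r 8, and 8÷4 = 2, so 5+8+2 = 15.
Sunday + 15 ≡ Monday — that's 2168's doomsday.
In June the doomsday date is Jun 6.
Jun 28 is 22 days after Jun 6; 22 mod 7 = 1, so Monday + 1 = Tuesday.
379 mod 7 = 1, so 379 days after a Tuesday is Tuesday + 1 = Wednesday.

Wednesday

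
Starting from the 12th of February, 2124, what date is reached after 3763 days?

June 2, 2134

+366 (one year; includes Feb 29, 2124) → Feb 12, 2125 (3397 left).
+365 (one year) → Feb 12, 2126 (3032 left).
+365 (one year) → Feb 12, 2127 (2667 left).
+365 (one year) → Feb 12, 2128 (2302 left).
+366 (one year; includes Feb 29, 2128) → Feb 12, 2129 (1936 left).
+365 (one year) → Feb 12, 2130 (1571 left).
+365 (one year) → Feb 12, 2131 (1206 left).
+365 (one year) → Feb 12, 2132 (841 left).
+366 (one year; includes Feb 29, 2132) → Feb 12, 2133 (475 left).
+365 (one year) → Feb 12, 2134 (110 left).
Feb has 28 days: +17 → Mar 1, 2134 (93 left).
Mar has 31 days: +31 → Apr 1, 2134 (62 left).
Apr has 30 days: +30 → May 1, 2134 (32 left).
May has 31 days: +31 → Jun 1, 2134 (1 left).
+1 → Jun 2, 2134.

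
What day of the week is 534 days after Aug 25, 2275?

Aug 25, 2275 is a Wednesday.
534 mod 7 = 2, so 534 days after a Wednesday is Wednesday + 2 = Friday.

Friday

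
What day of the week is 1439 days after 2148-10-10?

First find the weekday of Oct 10, 2148. Doomsday rule: the anchor day for the 2100s is Sunday. For year 48: 48÷12 = 4 r 0, and 0÷4 = 0, so 4+0+0 = 4.
Sunday + 4 ≡ Thursday — that's 2148's doomsday.
In October the doomsday date is Oct 10.
Oct 10 is the doomsday itself: Thursday.
1439 mod 7 = 4, so 1439 days after a Thursday is Thursday + 4 = Monday.

Monday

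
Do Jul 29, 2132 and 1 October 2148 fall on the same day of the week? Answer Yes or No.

From Jul 29, 2132 to Oct 1, 2148 is 5908 days.
5908 mod 7 = 0, so they are the same weekday.
(Jul 29, 2132 is a Tuesday; Oct 1, 2148 is a Tuesday.)

Yes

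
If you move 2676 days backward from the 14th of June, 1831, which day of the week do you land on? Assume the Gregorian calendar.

First find the weekday of Jun 14, 1831. Doomsday rule: the anchor day for the 1800s is Friday. For year 31: 31÷12 = 2 r 7, and 7÷4 = 1, so 2+7+1 = 10.
Friday + 10 ≡ Monday — that's 1831's doomsday.
In June the doomsday date is Jun 6.
Jun 14 is 8 days after Jun 6; 8 mod 7 = 1, so Monday + 1 = Tuesday.
2676 mod 7 = 2, so 2676 days before a Tuesday is Tuesday − 2 = Sunday.

Sunday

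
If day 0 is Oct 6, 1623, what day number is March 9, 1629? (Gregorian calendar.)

1981

Oct 6, 1623 → Oct 6, 1624: 366 days (Feb 29, 1624 is in that span).
Oct 6, 1624 → Oct 6, 1625: 365 days.
Oct 6, 1625 → Oct 6, 1626: 365 days.
Oct 6, 1626 → Oct 6, 1627: 365 days.
Oct 6, 1627 → Oct 6, 1628: 366 days (Feb 29, 1628 is in that span).
Oct 6, 1628 → Nov 6, 1628: 31 days (October has 31).
Nov 6, 1628 → Dec 6, 1628: 30 days (November has 30).
Dec 6, 1628 → Jan 6, 1629: 31 days (December has 31).
Jan 6, 1629 → Feb 6, 1629: 31 days (January has 31).
Feb 6, 1629 → Mar 6, 1629: 28 days (February has 28).
Mar 6, 1629 → Mar 9, 1629: 3 days.
Total: 1981 days.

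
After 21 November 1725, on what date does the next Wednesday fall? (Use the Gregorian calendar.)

November 28, 1725

Nov 21, 1725 is a Wednesday.
From Wednesday to the next Wednesday is 7 days.
Nov 21, 1725 + 7 = Nov 28, 1725.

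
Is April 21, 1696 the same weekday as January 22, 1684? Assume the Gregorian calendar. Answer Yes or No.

Yes

From Jan 22, 1684 to Apr 21, 1696 is 4473 days.
4473 mod 7 = 0, so they are the same weekday.
(Jan 22, 1684 is a Saturday; Apr 21, 1696 is a Saturday.)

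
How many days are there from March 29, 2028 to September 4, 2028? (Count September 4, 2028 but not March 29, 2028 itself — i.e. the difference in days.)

Mar 29, 2028 → Apr 29, 2028: 31 days (March has 31).
Apr 29, 2028 → May 29, 2028: 30 days (April has 30).
May 29, 2028 → Jun 29, 2028: 31 days (May has 31).
Jun 29, 2028 → Jul 29, 2028: 30 days (June has 30).
Jul 29, 2028 → Aug 29, 2028: 31 days (July has 31).
Aug 29, 2028 → Sep 4, 2028: 6 days.
Total: 159 days.

159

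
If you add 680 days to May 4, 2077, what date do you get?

+365 (one year) → May 4, 2078 (315 left).
May has 31 days: +28 → Jun 1, 2078 (287 left).
Jun has 30 days: +30 → Jul 1, 2078 (257 left).
Jul has 31 days: +31 → Aug 1, 2078 (226 left).
Aug has 31 days: +31 → Sep 1, 2078 (195 left).
Sep has 30 days: +30 → Oct 1, 2078 (165 left).
Oct has 31 days: +31 → Nov 1, 2078 (134 left).
Nov has 30 days: +30 → Dec 1, 2078 (104 left).
Dec has 31 days: +31 → Jan 1, 2079 (73 left).
Jan has 31 days: +31 → Feb 1, 2079 (42 left).
Feb has 28 days: +28 → Mar 1, 2079 (14 left).
+14 → Mar 15, 2079.

March 15, 2079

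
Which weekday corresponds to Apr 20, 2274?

Doomsday rule: the anchor day for the 2200s is Friday. For year 74: 74÷12 = 6 r 2, and 2÷4 = 0, so 6+2+0 = 8.
Friday + 8 ≡ Saturday — that's 2274's doomsday.
In April the doomsday date is Apr 4.
Apr 20 is 16 days after Apr 4; 16 mod 7 = 2, so Saturday + 2 = Monday.

Monday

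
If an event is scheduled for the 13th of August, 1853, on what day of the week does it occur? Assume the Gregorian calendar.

Saturday

Doomsday rule: the anchor day for the 1800s is Friday. For year 53: 53÷12 = 4 r 5, and 5÷4 = 1, so 4+5+1 = 10.
Friday + 10 ≡ Monday — that's 1853's doomsday.
In August the doomsday date is Aug 8.
Aug 13 is 5 days after Aug 8; 5 mod 7 = 5, so Monday + 5 = Saturday.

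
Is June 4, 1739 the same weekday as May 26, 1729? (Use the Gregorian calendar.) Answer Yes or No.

From May 26, 1729 to Jun 4, 1739 is 3661 days.
3661 mod 7 = 0, so they are the same weekday.
(May 26, 1729 is a Thursday; Jun 4, 1739 is a Thursday.)

Yes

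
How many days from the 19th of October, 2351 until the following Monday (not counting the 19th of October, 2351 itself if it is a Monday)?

Oct 19, 2351 is a Friday.
From Friday to the next Monday is 3 days.

3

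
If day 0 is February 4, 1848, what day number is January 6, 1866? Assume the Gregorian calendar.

Feb 4, 1848 → Feb 4, 1849: 366 days (Feb 29, 1848 is in that span).
Feb 4, 1849 → Feb 4, 1850: 365 days.
Feb 4, 1850 → Feb 4, 1851: 365 days.
Feb 4, 1851 → Feb 4, 1852: 365 days.
Feb 4, 1852 → Feb 4, 1853: 366 days (Feb 29, 1852 is in that span).
Feb 4, 1853 → Feb 4, 1854: 365 days.
Feb 4, 1854 → Feb 4, 1855: 365 days.
Feb 4, 1855 → Feb 4, 1856: 365 days.
Feb 4, 1856 → Feb 4, 1857: 366 days (Feb 29, 1856 is in that span).
Feb 4, 1857 → Feb 4, 1858: 365 days.
Feb 4, 1858 → Feb 4, 1859: 365 days.
Feb 4, 1859 → Feb 4, 1860: 365 days.
Feb 4, 1860 → Feb 4, 1861: 366 days (Feb 29, 1860 is in that span).
Feb 4, 1861 → Feb 4, 1862: 365 days.
Feb 4, 1862 → Feb 4, 1863: 365 days.
Feb 4, 1863 → Feb 4, 1864: 365 days.
Feb 4, 1864 → Feb 4, 1865: 366 days (Feb 29, 1864 is in that span).
Feb 4, 1865 → Mar 4, 1865: 28 days (February has 28).
Mar 4, 1865 → Apr 4, 1865: 31 days (March has 31).
Apr 4, 1865 → May 4, 1865: 30 days (April has 30).
May 4, 1865 → Jun 4, 1865: 31 days (May has 31).
Jun 4, 1865 → Jul 4, 1865: 30 days (June has 30).
Jul 4, 1865 → Aug 4, 1865: 31 days (July has 31).
Aug 4, 1865 → Sep 4, 1865: 31 days (August has 31).
Sep 4, 1865 → Oct 4, 1865: 30 days (September has 30).
Oct 4, 1865 → Nov 4, 1865: 31 days (October has 31).
Nov 4, 1865 → Dec 4, 1865: 30 days (November has 30).
Dec 4, 1865 → Jan 4, 1866: 31 days (December has 31).
Jan 4, 1866 → Jan 6, 1866: 2 days.
Total: 6546 days.

6546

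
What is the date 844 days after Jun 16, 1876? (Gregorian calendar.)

October 8, 1878

+365 (one year) → Jun 16, 1877 (479 left).
+365 (one year) → Jun 16, 1878 (114 left).
Jun has 30 days: +15 → Jul 1, 1878 (99 left).
Jul has 31 days: +31 → Aug 1, 1878 (68 left).
Aug has 31 days: +31 → Sep 1, 1878 (37 left).
Sep has 30 days: +30 → Oct 1, 1878 (7 left).
+7 → Oct 8, 1878.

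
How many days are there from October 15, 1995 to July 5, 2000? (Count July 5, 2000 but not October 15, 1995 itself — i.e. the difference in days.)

Oct 15, 1995 → Oct 15, 1996: 366 days (Feb 29, 1996 is in that span).
Oct 15, 1996 → Oct 15, 1997: 365 days.
Oct 15, 1997 → Oct 15, 1998: 365 days.
Oct 15, 1998 → Oct 15, 1999: 365 days.
Oct 15, 1999 → Nov 15, 1999: 31 days (October has 31).
Nov 15, 1999 → Dec 15, 1999: 30 days (November has 30).
Dec 15, 1999 → Jan 15, 2000: 31 days (December has 31).
Jan 15, 2000 → Feb 15, 2000: 31 days (January has 31).
Feb 15, 2000 → Mar 15, 2000: 29 days (February has 29).
Mar 15, 2000 → Apr 15, 2000: 31 days (March has 31).
Apr 15, 2000 → May 15, 2000: 30 days (April has 30).
May 15, 2000 → Jun 15, 2000: 31 days (May has 31).
Jun 15, 2000 → Jul 5, 2000: 20 days.
Total: 1725 days.

1725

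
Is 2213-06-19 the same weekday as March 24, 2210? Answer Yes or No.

Yes

From Mar 24, 2210 to Jun 19, 2213 is 1183 days.
1183 mod 7 = 0, so they are the same weekday.
(Mar 24, 2210 is a Saturday; Jun 19, 2213 is a Saturday.)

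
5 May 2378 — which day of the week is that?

Friday

Doomsday rule: the anchor day for the 2300s is Wednesday. For year 78: 78÷12 = 6 r 6, and 6÷4 = 1, so 6+6+1 = 13.
Wednesday + 13 ≡ Tuesday — that's 2378's doomsday.
In May the doomsday date is May 9.
May 5 is 4 days before May 9; 4 mod 7 = 4, so Tuesday − 4 = Friday.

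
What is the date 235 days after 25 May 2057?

May has 31 days: +7 → Jun 1, 2057 (228 left).
Jun has 30 days: +30 → Jul 1, 2057 (198 left).
Jul has 31 days: +31 → Aug 1, 2057 (167 left).
Aug has 31 days: +31 → Sep 1, 2057 (136 left).
Sep has 30 days: +30 → Oct 1, 2057 (106 left).
Oct has 31 days: +31 → Nov 1, 2057 (75 left).
Nov has 30 days: +30 → Dec 1, 2057 (45 left).
Dec has 31 days: +31 → Jan 1, 2058 (14 left).
+14 → Jan 15, 2058.

January 15, 2058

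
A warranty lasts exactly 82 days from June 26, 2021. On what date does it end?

Jun has 30 days: +5 → Jul 1, 2021 (77 left).
Jul has 31 days: +31 → Aug 1, 2021 (46 left).
Aug has 31 days: +31 → Sep 1, 2021 (15 left).
+15 → Sep 16, 2021.

September 16, 2021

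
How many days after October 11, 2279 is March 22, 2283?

1258

Oct 11, 2279 → Oct 11, 2280: 366 days (Feb 29, 2280 is in that span).
Oct 11, 2280 → Oct 11, 2281: 365 days.
Oct 11, 2281 → Oct 11, 2282: 365 days.
Oct 11, 2282 → Nov 11, 2282: 31 days (October has 31).
Nov 11, 2282 → Dec 11, 2282: 30 days (November has 30).
Dec 11, 2282 → Jan 11, 2283: 31 days (December has 31).
Jan 11, 2283 → Feb 11, 2283: 31 days (January has 31).
Feb 11, 2283 → Mar 11, 2283: 28 days (February has 28).
Mar 11, 2283 → Mar 22, 2283: 11 days.
Total: 1258 days.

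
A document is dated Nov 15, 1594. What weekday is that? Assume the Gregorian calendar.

Tuesday

Doomsday rule: the anchor day for the 1500s is Wednesday. For year 94: 94÷12 = 7 r 10, and 10÷4 = 2, so 7+10+2 = 19.
Wednesday + 19 ≡ Monday — that's 1594's doomsday.
In November the doomsday date is Nov 7.
Nov 15 is 8 days after Nov 7; 8 mod 7 = 1, so Monday + 1 = Tuesday.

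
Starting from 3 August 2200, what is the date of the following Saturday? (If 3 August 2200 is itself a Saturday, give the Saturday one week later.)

August 9, 2200

Aug 3, 2200 is a Sunday.
From Sunday to the next Saturday is 6 days.
Aug 3, 2200 + 6 = Aug 9, 2200.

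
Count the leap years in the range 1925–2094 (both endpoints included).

42

Multiples of 4 in [1925,2094]: 42.
Of those, multiples of 100: 1 (not leap unless ÷400).
Multiples of 400: 1.
Leap years = 42 − 1 + 1 = 42.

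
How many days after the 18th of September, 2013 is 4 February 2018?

1600

Sep 18, 2013 → Sep 18, 2014: 365 days.
Sep 18, 2014 → Sep 18, 2015: 365 days.
Sep 18, 2015 → Sep 18, 2016: 366 days (Feb 29, 2016 is in that span).
Sep 18, 2016 → Sep 18, 2017: 365 days.
Sep 18, 2017 → Oct 18, 2017: 30 days (September has 30).
Oct 18, 2017 → Nov 18, 2017: 31 days (October has 31).
Nov 18, 2017 → Dec 18, 2017: 30 days (November has 30).
Dec 18, 2017 → Jan 18, 2018: 31 days (December has 31).
Jan 18, 2018 → Feb 4, 2018: 17 days.
Total: 1600 days.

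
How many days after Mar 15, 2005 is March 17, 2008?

Mar 15, 2005 → Mar 15, 2006: 365 days.
Mar 15, 2006 → Mar 15, 2007: 365 days.
Mar 15, 2007 → Apr 15, 2007: 31 days (March has 31).
Apr 15, 2007 → May 15, 2007: 30 days (April has 30).
May 15, 2007 → Jun 15, 2007: 31 days (May has 31).
Jun 15, 2007 → Jul 15, 2007: 30 days (June has 30).
Jul 15, 2007 → Aug 15, 2007: 31 days (July has 31).
Aug 15, 2007 → Sep 15, 2007: 31 days (August has 31).
Sep 15, 2007 → Oct 15, 2007: 30 days (September has 30).
Oct 15, 2007 → Nov 15, 2007: 31 days (October has 31).
Nov 15, 2007 → Dec 15, 2007: 30 days (November has 30).
Dec 15, 2007 → Jan 15, 2008: 31 days (December has 31).
Jan 15, 2008 → Feb 15, 2008: 31 days (January has 31).
Feb 15, 2008 → Mar 15, 2008: 29 days (February has 29).
Mar 15, 2008 → Mar 17, 2008: 2 days.
Total: 1098 days.

1098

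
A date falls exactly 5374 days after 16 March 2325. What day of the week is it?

Mar 16, 2325 is a Monday.
5374 mod 7 = 5, so 5374 days after a Monday is Monday + 5 = Saturday.

Saturday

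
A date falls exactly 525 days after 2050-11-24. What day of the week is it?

Thursday

Nov 24, 2050 is a Thursday.
525 mod 7 = 0, so 525 days after a Thursday is Thursday + 0 = Thursday.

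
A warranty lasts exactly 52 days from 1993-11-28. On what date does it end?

January 19, 1994

Nov has 30 days: +3 → Dec 1, 1993 (49 left).
Dec has 31 days: +31 → Jan 1, 1994 (18 left).
+18 → Jan 19, 1994.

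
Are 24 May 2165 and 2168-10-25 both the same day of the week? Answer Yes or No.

From May 24, 2165 to Oct 25, 2168 is 1250 days.
1250 mod 7 = 4, so they are different weekdays.
(May 24, 2165 is a Friday; Oct 25, 2168 is a Tuesday.)

No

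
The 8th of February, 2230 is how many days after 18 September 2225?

Sep 18, 2225 → Sep 18, 2226: 365 days.
Sep 18, 2226 → Sep 18, 2227: 365 days.
Sep 18, 2227 → Sep 18, 2228: 366 days (Feb 29, 2228 is in that span).
Sep 18, 2228 → Sep 18, 2229: 365 days.
Sep 18, 2229 → Oct 18, 2229: 30 days (September has 30).
Oct 18, 2229 → Nov 18, 2229: 31 days (October has 31).
Nov 18, 2229 → Dec 18, 2229: 30 days (November has 30).
Dec 18, 2229 → Jan 18, 2230: 31 days (December has 31).
Jan 18, 2230 → Feb 8, 2230: 21 days.
Total: 1604 days.

1604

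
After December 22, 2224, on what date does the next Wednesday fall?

December 29, 2224

Dec 22, 2224 is a Wednesday.
From Wednesday to the next Wednesday is 7 days.
Dec 22, 2224 + 7 = Dec 29, 2224.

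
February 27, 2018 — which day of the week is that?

Tuesday

Doomsday rule: the anchor day for the 2000s is Tuesday. For year 18: 18÷12 = 1 r 6, and 6÷4 = 1, so 1+6+1 = 8.
Tuesday + 8 ≡ Wednesday — that's 2018's doomsday.
In February the doomsday date is Feb 28 (2018 is not a leap year).
Feb 27 is 1 day before Feb 28; 1 mod 7 = 1, so Wednesday − 1 = Tuesday.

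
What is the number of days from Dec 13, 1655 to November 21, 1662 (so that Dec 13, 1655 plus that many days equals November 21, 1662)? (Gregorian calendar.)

Dec 13, 1655 → Dec 13, 1656: 366 days (Feb 29, 1656 is in that span).
Dec 13, 1656 → Dec 13, 1657: 365 days.
Dec 13, 1657 → Dec 13, 1658: 365 days.
Dec 13, 1658 → Dec 13, 1659: 365 days.
Dec 13, 1659 → Dec 13, 1660: 366 days (Feb 29, 1660 is in that span).
Dec 13, 1660 → Dec 13, 1661: 365 days.
Dec 13, 1661 → Jan 13, 1662: 31 days (December has 31).
Jan 13, 1662 → Feb 13, 1662: 31 days (January has 31).
Feb 13, 1662 → Mar 13, 1662: 28 days (February has 28).
Mar 13, 1662 → Apr 13, 1662: 31 days (March has 31).
Apr 13, 1662 → May 13, 1662: 30 days (April has 30).
May 13, 1662 → Jun 13, 1662: 31 days (May has 31).
Jun 13, 1662 → Jul 13, 1662: 30 days (June has 30).
Jul 13, 1662 → Aug 13, 1662: 31 days (July has 31).
Aug 13, 1662 → Sep 13, 1662: 31 days (August has 31).
Sep 13, 1662 → Oct 13, 1662: 30 days (September has 30).
Oct 13, 1662 → Nov 13, 1662: 31 days (October has 31).
Nov 13, 1662 → Nov 21, 1662: 8 days.
Total: 2535 days.

2535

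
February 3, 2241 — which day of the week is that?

Wednesday

Doomsday rule: the anchor day for the 2200s is Friday. For year 41: 41÷12 = 3 r 5, and 5÷4 = 1, so 3+5+1 = 9.
Friday + 9 ≡ Sunday — that's 2241's doomsday.
In February the doomsday date is Feb 28 (2241 is not a leap year).
Feb 3 is 25 days before Feb 28; 25 mod 7 = 4, so Sunday − 4 = Wednesday.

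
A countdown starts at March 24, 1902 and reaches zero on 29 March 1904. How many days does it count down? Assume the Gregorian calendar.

Mar 24, 1902 → Mar 24, 1903: 365 days.
Mar 24, 1903 → Apr 24, 1903: 31 days (March has 31).
Apr 24, 1903 → May 24, 1903: 30 days (April has 30).
May 24, 1903 → Jun 24, 1903: 31 days (May has 31).
Jun 24, 1903 → Jul 24, 1903: 30 days (June has 30).
Jul 24, 1903 → Aug 24, 1903: 31 days (July has 31).
Aug 24, 1903 → Sep 24, 1903: 31 days (August has 31).
Sep 24, 1903 → Oct 24, 1903: 30 days (September has 30).
Oct 24, 1903 → Nov 24, 1903: 31 days (October has 31).
Nov 24, 1903 → Dec 24, 1903: 30 days (November has 30).
Dec 24, 1903 → Jan 24, 1904: 31 days (December has 31).
Jan 24, 1904 → Feb 24, 1904: 31 days (January has 31).
Feb 24, 1904 → Mar 24, 1904: 29 days (February has 29).
Mar 24, 1904 → Mar 29, 1904: 5 days.
Total: 736 days.

736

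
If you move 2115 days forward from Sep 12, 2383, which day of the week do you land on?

First find the weekday of Sep 12, 2383. Doomsday rule: the anchor day for the 2300s is Wednesday. For year 83: 83÷12 = 6 r 11, and 11÷4 = 2, so 6+11+2 = 19.
Wednesday + 19 ≡ Monday — that's 2383's doomsday.
In September the doomsday date is Sep 5.
Sep 12 is 7 days after Sep 5; 7 mod 7 = 0, so Monday + 0 = Monday.
2115 mod 7 = 1, so 2115 days after a Monday is Monday + 1 = Tuesday.

Tuesday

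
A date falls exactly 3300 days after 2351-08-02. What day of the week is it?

First find the weekday of Aug 2, 2351. Doomsday rule: the anchor day for the 2300s is Wednesday. For year 51: 51÷12 = 4 r 3, and 3÷4 = 0, so 4+3+0 = 7.
Wednesday + 7 ≡ Wednesday — that's 2351's doomsday.
In August the doomsday date is Aug 8.
Aug 2 is 6 days before Aug 8; 6 mod 7 = 6, so Wednesday − 6 = Thursday.
3300 mod 7 = 3, so 3300 days after a Thursday is Thursday + 3 = Sunday.

Sunday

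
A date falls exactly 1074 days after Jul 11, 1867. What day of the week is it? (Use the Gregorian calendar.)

Sunday

Jul 11, 1867 is a Thursday.
1074 mod 7 = 3, so 1074 days after a Thursday is Thursday + 3 = Sunday.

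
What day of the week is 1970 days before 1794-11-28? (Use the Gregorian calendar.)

Tuesday

Nov 28, 1794 is a Friday.
1970 mod 7 = 3, so 1970 days before a Friday is Friday − 3 = Tuesday.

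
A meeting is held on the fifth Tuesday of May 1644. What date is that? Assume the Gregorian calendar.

May 31, 1644

May 1, 1644 is a Sunday.
The first Tuesday is therefore May 3 (2 days later).
The fifth Tuesday is 3 + 4×7 = May 31.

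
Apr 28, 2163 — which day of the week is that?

Doomsday rule: the anchor day for the 2100s is Sunday. For year 63: 63÷12 = 5 r 3, and 3÷4 = 0, so 5+3+0 = 8.
Sunday + 8 ≡ Monday — that's 2163's doomsday.
In April the doomsday date is Apr 4.
Apr 28 is 24 days after Apr 4; 24 mod 7 = 3, so Monday + 3 = Thursday.

Thursday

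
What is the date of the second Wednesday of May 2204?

May 1, 2204 is a Tuesday.
The first Wednesday is therefore May 2 (1 days later).
The second Wednesday is 2 + 1×7 = May 9.

May 9, 2204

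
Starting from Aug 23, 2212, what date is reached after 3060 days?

+365 (one year) → Aug 23, 2213 (2695 left).
+365 (one year) → Aug 23, 2214 (2330 left).
+365 (one year) → Aug 23, 2215 (1965 left).
+366 (one year; includes Feb 29, 2216) → Aug 23, 2216 (1599 left).
+365 (one year) → Aug 23, 2217 (1234 left).
+365 (one year) → Aug 23, 2218 (869 left).
+365 (one year) → Aug 23, 2219 (504 left).
+366 (one year; includes Feb 29, 2220) → Aug 23, 2220 (138 left).
Aug has 31 days: +9 → Sep 1, 2220 (129 left).
Sep has 30 days: +30 → Oct 1, 2220 (99 left).
Oct has 31 days: +31 → Nov 1, 2220 (68 left).
Nov has 30 days: +30 → Dec 1, 2220 (38 left).
Dec has 31 days: +31 → Jan 1, 2221 (7 left).
+7 → Jan 8, 2221.

January 8, 2221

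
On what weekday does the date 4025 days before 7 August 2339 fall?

Aug 7, 2339 is a Monday.
4025 mod 7 = 0, so 4025 days before a Monday is Monday − 0 = Monday.

Monday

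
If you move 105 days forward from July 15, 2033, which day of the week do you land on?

Friday

Jul 15, 2033 is a Friday.
105 mod 7 = 0, so 105 days after a Friday is Friday + 0 = Friday.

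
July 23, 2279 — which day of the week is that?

Doomsday rule: the anchor day for the 2200s is Friday. For year 79: 79÷12 = 6 r 7, and 7÷4 = 1, so 6+7+1 = 14.
Friday + 14 ≡ Friday — that's 2279's doomsday.
In July the doomsday date is Jul 11.
Jul 23 is 12 days after Jul 11; 12 mod 7 = 5, so Friday + 5 = Wednesday.

Wednesday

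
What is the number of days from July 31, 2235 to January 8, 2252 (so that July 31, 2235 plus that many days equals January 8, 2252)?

6005

Jul 31, 2235 → Jul 31, 2236: 366 days (Feb 29, 2236 is in that span).
Jul 31, 2236 → Jul 31, 2237: 365 days.
Jul 31, 2237 → Jul 31, 2238: 365 days.
Jul 31, 2238 → Jul 31, 2239: 365 days.
Jul 31, 2239 → Jul 31, 2240: 366 days (Feb 29, 2240 is in that span).
Jul 31, 2240 → Jul 31, 2241: 365 days.
Jul 31, 2241 → Jul 31, 2242: 365 days.
Jul 31, 2242 → Jul 31, 2243: 365 days.
Jul 31, 2243 → Jul 31, 2244: 366 days (Feb 29, 2244 is in that span).
Jul 31, 2244 → Jul 31, 2245: 365 days.
Jul 31, 2245 → Jul 31, 2246: 365 days.
Jul 31, 2246 → Jul 31, 2247: 365 days.
Jul 31, 2247 → Jul 31, 2248: 366 days (Feb 29, 2248 is in that span).
Jul 31, 2248 → Jul 31, 2249: 365 days.
Jul 31, 2249 → Jul 31, 2250: 365 days.
Jul 31, 2250 → Jul 31, 2251: 365 days.
Jul 31, 2251 → Aug 31, 2251: 31 days (July has 31).
Aug 31, 2251 → Sep 30, 2251: 30 days (August has 31).
Sep 30, 2251 → Oct 30, 2251: 30 days (September has 30).
Oct 30, 2251 → Nov 30, 2251: 31 days (October has 31).
Nov 30, 2251 → Dec 30, 2251: 30 days (November has 30).
Dec 30, 2251 → Jan 8, 2252: 9 days.
Total: 6005 days.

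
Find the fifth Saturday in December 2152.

December 1, 2152 is a Friday.
The first Saturday is therefore December 2 (1 days later).
The fifth Saturday is 2 + 4×7 = December 30.

December 30, 2152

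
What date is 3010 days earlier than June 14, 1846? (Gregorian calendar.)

March 18, 1838

−365 (one year) → Jun 14, 1845 (2645 left).
−365 (one year) → Jun 14, 1844 (2280 left).
−366 (one year; includes Feb 29, 1844) → Jun 14, 1843 (1914 left).
−365 (one year) → Jun 14, 1842 (1549 left).
−365 (one year) → Jun 14, 1841 (1184 left).
−365 (one year) → Jun 14, 1840 (819 left).
−366 (one year; includes Feb 29, 1840) → Jun 14, 1839 (453 left).
−365 (one year) → Jun 14, 1838 (88 left).
−14 → May 31, 1838 (end of May, 31 days; 74 left).
−31 → Apr 30, 1838 (end of Apr, 30 days; 43 left).
−30 → Mar 31, 1838 (end of Mar, 31 days; 13 left).
−13 → Mar 18, 1838.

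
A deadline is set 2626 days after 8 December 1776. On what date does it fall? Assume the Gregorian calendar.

February 16, 1784

+365 (one year) → Dec 8, 1777 (2261 left).
+365 (one year) → Dec 8, 1778 (1896 left).
+365 (one year) → Dec 8, 1779 (1531 left).
+366 (one year; includes Feb 29, 1780) → Dec 8, 1780 (1165 left).
+365 (one year) → Dec 8, 1781 (800 left).
+365 (one year) → Dec 8, 1782 (435 left).
+365 (one year) → Dec 8, 1783 (70 left).
Dec has 31 days: +24 → Jan 1, 1784 (46 left).
Jan has 31 days: +31 → Feb 1, 1784 (15 left).
+15 → Feb 16, 1784.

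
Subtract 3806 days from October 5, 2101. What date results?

−365 (one year) → Oct 5, 2100 (3441 left).
−365 (one year) → Oct 5, 2099 (3076 left).
−365 (one year) → Oct 5, 2098 (2711 left).
−365 (one year) → Oct 5, 2097 (2346 left).
−365 (one year) → Oct 5, 2096 (1981 left).
−366 (one year; includes Feb 29, 2096) → Oct 5, 2095 (1615 left).
−365 (one year) → Oct 5, 2094 (1250 left).
−365 (one year) → Oct 5, 2093 (885 left).
−365 (one year) → Oct 5, 2092 (520 left).
−366 (one year; includes Feb 29, 2092) → Oct 5, 2091 (154 left).
−5 → Sep 30, 2091 (end of Sep, 30 days; 149 left).
−30 → Aug 31, 2091 (end of Aug, 31 days; 119 left).
−31 → Jul 31, 2091 (end of Jul, 31 days; 88 left).
−31 → Jun 30, 2091 (end of Jun, 30 days; 57 left).
−30 → May 31, 2091 (end of May, 31 days; 27 left).
−27 → May 4, 2091.

May 4, 2091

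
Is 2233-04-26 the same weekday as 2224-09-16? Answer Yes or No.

No

From Sep 16, 2224 to Apr 26, 2233 is 3144 days.
3144 mod 7 = 1, so they are different weekdays.
(Sep 16, 2224 is a Thursday; Apr 26, 2233 is a Friday.)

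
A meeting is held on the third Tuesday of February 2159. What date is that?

February 20, 2159

February 1, 2159 is a Thursday.
The first Tuesday is therefore February 6 (5 days later).
The third Tuesday is 6 + 2×7 = February 20.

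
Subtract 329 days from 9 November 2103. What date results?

−9 → Oct 31, 2103 (end of Oct, 31 days; 320 left).
−31 → Sep 30, 2103 (end of Sep, 30 days; 289 left).
−30 → Aug 31, 2103 (end of Aug, 31 days; 259 left).
−31 → Jul 31, 2103 (end of Jul, 31 days; 228 left).
−31 → Jun 30, 2103 (end of Jun, 30 days; 197 left).
−30 → May 31, 2103 (end of May, 31 days; 167 left).
−31 → Apr 30, 2103 (end of Apr, 30 days; 136 left).
−30 → Mar 31, 2103 (end of Mar, 31 days; 106 left).
−31 → Feb 28, 2103 (end of Feb, 28 days; 75 left).
−28 → Jan 31, 2103 (end of Jan, 31 days; 47 left).
−31 → Dec 31, 2102 (end of Dec, 31 days; 16 left).
−16 → Dec 15, 2102.

December 15, 2102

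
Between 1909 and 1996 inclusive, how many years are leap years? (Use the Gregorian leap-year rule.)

22

Multiples of 4 in [1909,1996]: 22.
Of those, multiples of 100: 0 (not leap unless ÷400).
Multiples of 400: 0.
Leap years = 22 − 0 + 0 = 22.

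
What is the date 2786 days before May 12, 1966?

September 25, 1958

−365 (one year) → May 12, 1965 (2421 left).
−365 (one year) → May 12, 1964 (2056 left).
−366 (one year; includes Feb 29, 1964) → May 12, 1963 (1690 left).
−365 (one year) → May 12, 1962 (1325 left).
−365 (one year) → May 12, 1961 (960 left).
−365 (one year) → May 12, 1960 (595 left).
−366 (one year; includes Feb 29, 1960) → May 12, 1959 (229 left).
−12 → Apr 30, 1959 (end of Apr, 30 days; 217 left).
−30 → Mar 31, 1959 (end of Mar, 31 days; 187 left).
−31 → Feb 28, 1959 (end of Feb, 28 days; 156 left).
−28 → Jan 31, 1959 (end of Jan, 31 days; 128 left).
−31 → Dec 31, 1958 (end of Dec, 31 days; 97 left).
−31 → Nov 30, 1958 (end of Nov, 30 days; 66 left).
−30 → Oct 31, 1958 (end of Oct, 31 days; 36 left).
−31 → Sep 30, 1958 (end of Sep, 30 days; 5 left).
−5 → Sep 25, 1958.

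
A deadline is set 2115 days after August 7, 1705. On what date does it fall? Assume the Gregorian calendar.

May 23, 1711

+365 (one year) → Aug 7, 1706 (1750 left).
+365 (one year) → Aug 7, 1707 (1385 left).
+366 (one year; includes Feb 29, 1708) → Aug 7, 1708 (1019 left).
+365 (one year) → Aug 7, 1709 (654 left).
+365 (one year) → Aug 7, 1710 (289 left).
Aug has 31 days: +25 → Sep 1, 1710 (264 left).
Sep has 30 days: +30 → Oct 1, 1710 (234 left).
Oct has 31 days: +31 → Nov 1, 1710 (203 left).
Nov has 30 days: +30 → Dec 1, 1710 (173 left).
Dec has 31 days: +31 → Jan 1, 1711 (142 left).
Jan has 31 days: +31 → Feb 1, 1711 (111 left).
Feb has 28 days: +28 → Mar 1, 1711 (83 left).
Mar has 31 days: +31 → Apr 1, 1711 (52 left).
Apr has 30 days: +30 → May 1, 1711 (22 left).
+22 → May 23, 1711.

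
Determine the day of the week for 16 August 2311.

Wednesday

Doomsday rule: the anchor day for the 2300s is Wednesday. For year 11: 11÷12 = 0 r 11, and 11÷4 = 2, so 0+11+2 = 13.
Wednesday + 13 ≡ Tuesday — that's 2311's doomsday.
In August the doomsday date is Aug 8.
Aug 16 is 8 days after Aug 8; 8 mod 7 = 1, so Tuesday + 1 = Wednesday.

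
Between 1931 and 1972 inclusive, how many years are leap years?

Multiples of 4 in [1931,1972]: 11.
Of those, multiples of 100: 0 (not leap unless ÷400).
Multiples of 400: 0.
Leap years = 11 − 0 + 0 = 11.

11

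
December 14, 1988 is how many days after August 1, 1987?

Aug 1, 1987 → Aug 1, 1988: 366 days (Feb 29, 1988 is in that span).
Aug 1, 1988 → Sep 1, 1988: 31 days (August has 31).
Sep 1, 1988 → Oct 1, 1988: 30 days (September has 30).
Oct 1, 1988 → Nov 1, 1988: 31 days (October has 31).
Nov 1, 1988 → Dec 1, 1988: 30 days (November has 30).
Dec 1, 1988 → Dec 14, 1988: 13 days.
Total: 501 days.

501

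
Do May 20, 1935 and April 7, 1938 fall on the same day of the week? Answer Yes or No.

No

From May 20, 1935 to Apr 7, 1938 is 1053 days.
1053 mod 7 = 3, so they are different weekdays.
(May 20, 1935 is a Monday; Apr 7, 1938 is a Thursday.)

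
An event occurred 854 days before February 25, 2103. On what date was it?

October 24, 2100

−365 (one year) → Feb 25, 2102 (489 left).
−365 (one year) → Feb 25, 2101 (124 left).
−25 → Jan 31, 2101 (end of Jan, 31 days; 99 left).
−31 → Dec 31, 2100 (end of Dec, 31 days; 68 left).
−31 → Nov 30, 2100 (end of Nov, 30 days; 37 left).
−30 → Oct 31, 2100 (end of Oct, 31 days; 7 left).
−7 → Oct 24, 2100.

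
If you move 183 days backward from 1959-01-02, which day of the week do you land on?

Thursday

First find the weekday of Jan 2, 1959. Doomsday rule: the anchor day for the 1900s is Wednesday. For year 59: 59÷12 = 4 r 11, and 11÷4 = 2, so 4+11+2 = 17.
Wednesday + 17 ≡ Saturday — that's 1959's doomsday.
In January the doomsday date is Jan 3 (1959 is not a leap year).
Jan 2 is 1 day before Jan 3; 1 mod 7 = 1, so Saturday − 1 = Friday.
183 mod 7 = 1, so 183 days before a Friday is Friday − 1 = Thursday.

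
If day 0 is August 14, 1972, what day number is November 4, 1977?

Aug 14, 1972 → Aug 14, 1973: 365 days.
Aug 14, 1973 → Aug 14, 1974: 365 days.
Aug 14, 1974 → Aug 14, 1975: 365 days.
Aug 14, 1975 → Aug 14, 1976: 366 days (Feb 29, 1976 is in that span).
Aug 14, 1976 → Aug 14, 1977: 365 days.
Aug 14, 1977 → Sep 14, 1977: 31 days (August has 31).
Sep 14, 1977 → Oct 14, 1977: 30 days (September has 30).
Oct 14, 1977 → Nov 4, 1977: 21 days.
Total: 1908 days.

1908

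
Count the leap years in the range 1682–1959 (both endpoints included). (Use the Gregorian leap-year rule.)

66

Multiples of 4 in [1682,1959]: 69.
Of those, multiples of 100: 3 (not leap unless ÷400).
Multiples of 400: 0.
Leap years = 69 − 3 + 0 = 66.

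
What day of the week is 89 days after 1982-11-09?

Nov 9, 1982 is a Tuesday.
89 mod 7 = 5, so 89 days after a Tuesday is Tuesday + 5 = Sunday.

Sunday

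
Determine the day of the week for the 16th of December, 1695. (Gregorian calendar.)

Friday

Doomsday rule: the anchor day for the 1600s is Tuesday. For year 95: 95÷12 = 7 r 11, and 11÷4 = 2, so 7+11+2 = 20.
Tuesday + 20 ≡ Monday — that's 1695's doomsday.
In December the doomsday date is Dec 12.
Dec 16 is 4 days after Dec 12; 4 mod 7 = 4, so Monday + 4 = Friday.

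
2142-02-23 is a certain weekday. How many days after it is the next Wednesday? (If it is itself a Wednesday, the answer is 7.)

Feb 23, 2142 is a Friday.
From Friday to the next Wednesday is 5 days.

5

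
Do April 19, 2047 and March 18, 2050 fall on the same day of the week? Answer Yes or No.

From Apr 19, 2047 to Mar 18, 2050 is 1064 days.
1064 mod 7 = 0, so they are the same weekday.
(Apr 19, 2047 is a Friday; Mar 18, 2050 is a Friday.)

Yes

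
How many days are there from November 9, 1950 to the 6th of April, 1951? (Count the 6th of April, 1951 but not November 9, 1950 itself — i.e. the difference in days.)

148

Nov 9, 1950 → Dec 9, 1950: 30 days (November has 30).
Dec 9, 1950 → Jan 9, 1951: 31 days (December has 31).
Jan 9, 1951 → Feb 9, 1951: 31 days (January has 31).
Feb 9, 1951 → Mar 9, 1951: 28 days (February has 28).
Mar 9, 1951 → Apr 6, 1951: 28 days.
Total: 148 days.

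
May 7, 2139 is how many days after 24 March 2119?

7349

Mar 24, 2119 → Mar 24, 2120: 366 days (Feb 29, 2120 is in that span).
Mar 24, 2120 → Mar 24, 2121: 365 days.
Mar 24, 2121 → Mar 24, 2122: 365 days.
Mar 24, 2122 → Mar 24, 2123: 365 days.
Mar 24, 2123 → Mar 24, 2124: 366 days (Feb 29, 2124 is in that span).
Mar 24, 2124 → Mar 24, 2125: 365 days.
Mar 24, 2125 → Mar 24, 2126: 365 days.
Mar 24, 2126 → Mar 24, 2127: 365 days.
Mar 24, 2127 → Mar 24, 2128: 366 days (Feb 29, 2128 is in that span).
Mar 24, 2128 → Mar 24, 2129: 365 days.
Mar 24, 2129 → Mar 24, 2130: 365 days.
Mar 24, 2130 → Mar 24, 2131: 365 days.
Mar 24, 2131 → Mar 24, 2132: 366 days (Feb 29, 2132 is in that span).
Mar 24, 2132 → Mar 24, 2133: 365 days.
Mar 24, 2133 → Mar 24, 2134: 365 days.
Mar 24, 2134 → Mar 24, 2135: 365 days.
Mar 24, 2135 → Mar 24, 2136: 366 days (Feb 29, 2136 is in that span).
Mar 24, 2136 → Mar 24, 2137: 365 days.
Mar 24, 2137 → Mar 24, 2138: 365 days.
Mar 24, 2138 → Mar 24, 2139: 365 days.
Mar 24, 2139 → Apr 24, 2139: 31 days (March has 31).
Apr 24, 2139 → May 7, 2139: 13 days.
Total: 7349 days.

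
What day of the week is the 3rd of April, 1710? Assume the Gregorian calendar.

Doomsday rule: the anchor day for the 1700s is Sunday. For year 10: 10÷12 = 0 r 10, and 10÷4 = 2, so 0+10+2 = 12.
Sunday + 12 ≡ Friday — that's 1710's doomsday.
In April the doomsday date is Apr 4.
Apr 3 is 1 day before Apr 4; 1 mod 7 = 1, so Friday − 1 = Thursday.

Thursday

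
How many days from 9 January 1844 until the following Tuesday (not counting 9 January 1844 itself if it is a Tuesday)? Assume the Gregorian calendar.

Jan 9, 1844 is a Tuesday.
From Tuesday to the next Tuesday is 7 days.

7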